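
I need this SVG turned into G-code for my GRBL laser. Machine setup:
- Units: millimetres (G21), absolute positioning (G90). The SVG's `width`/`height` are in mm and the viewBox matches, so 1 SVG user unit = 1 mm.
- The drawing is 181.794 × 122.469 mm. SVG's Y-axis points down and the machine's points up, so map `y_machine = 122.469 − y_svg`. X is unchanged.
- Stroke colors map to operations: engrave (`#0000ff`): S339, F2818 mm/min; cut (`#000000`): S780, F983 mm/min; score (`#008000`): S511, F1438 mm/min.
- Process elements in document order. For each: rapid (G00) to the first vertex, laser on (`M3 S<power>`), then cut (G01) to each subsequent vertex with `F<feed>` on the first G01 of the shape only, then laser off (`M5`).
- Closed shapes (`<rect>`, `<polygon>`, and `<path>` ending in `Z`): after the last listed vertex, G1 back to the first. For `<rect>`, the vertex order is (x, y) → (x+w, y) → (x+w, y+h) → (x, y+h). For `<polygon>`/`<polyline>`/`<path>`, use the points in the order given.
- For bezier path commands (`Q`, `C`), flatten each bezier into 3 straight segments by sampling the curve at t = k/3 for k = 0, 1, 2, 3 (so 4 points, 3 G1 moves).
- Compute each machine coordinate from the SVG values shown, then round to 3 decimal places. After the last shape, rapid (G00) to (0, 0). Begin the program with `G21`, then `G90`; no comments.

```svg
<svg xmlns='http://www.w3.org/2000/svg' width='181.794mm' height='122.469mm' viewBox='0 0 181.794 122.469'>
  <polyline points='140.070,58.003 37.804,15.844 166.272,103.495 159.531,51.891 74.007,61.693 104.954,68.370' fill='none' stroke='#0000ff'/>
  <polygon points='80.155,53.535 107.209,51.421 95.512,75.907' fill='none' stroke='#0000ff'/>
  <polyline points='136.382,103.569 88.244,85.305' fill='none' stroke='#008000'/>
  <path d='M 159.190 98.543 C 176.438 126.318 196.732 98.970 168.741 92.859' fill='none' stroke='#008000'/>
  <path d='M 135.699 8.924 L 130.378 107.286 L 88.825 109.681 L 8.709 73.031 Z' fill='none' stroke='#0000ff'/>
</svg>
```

G21
G90
G00 X140.070 Y64.466
M3 S339
G01 X37.804 Y106.625 F2818
G01 X166.272 Y18.974
G01 X159.531 Y70.578
G01 X74.007 Y60.776
G01 X104.954 Y54.099
M5
G00 X80.155 Y68.934
M3 S339
G01 X107.209 Y71.048 F2818
G01 X95.512 Y46.562
G01 X80.155 Y68.934
M5
G00 X136.382 Y18.900
M3 S511
G01 X88.244 Y37.164 F1438
M5
G00 X159.190 Y23.926
M3 S511
G01 X175.552 Y11.697 F1438
G01 X182.538 Y19.248
G01 X168.741 Y29.610
M5
G00 X135.699 Y113.545
M3 S339
G01 X130.378 Y15.183 F2818
G01 X88.825 Y12.788
G01 X8.709 Y49.438
G01 X135.699 Y113.545
M5
G00 X0.000 Y0.000

Since the viewBox matches the mm dimensions, user units are millimetres directly. The only transform is the Y-flip y_m = 122.469 − y_svg.

Shape 1 is a open polyline drawn with `<polyline>`. Its stroke #0000ff means engrave at S339, F2818. After flipping Y the toolpath is (140.070,64.466) → (37.804,106.625) → (166.272,18.974) → (159.531,70.578) → (74.007,60.776) → (104.954,54.099).

Shape 2 is a regular polygon drawn with `<polygon>`. Its stroke #0000ff means engrave at S339, F2818. After flipping Y the toolpath is (80.155,68.934) → (107.209,71.048) → (95.512,46.562) → (80.155,68.934), returning to the start.

Shape 3 is a line segment drawn with `<polyline>`. Its stroke #008000 means score at S511, F1438. After flipping Y the toolpath is (136.382,18.900) → (88.244,37.164).

Shape 4 is a cubic bezier drawn with `<path>`. Its stroke #008000 means score at S511, F1438. After flipping Y the toolpath is (159.190,23.926) → (175.552,11.697) → (182.538,19.248) → (168.741,29.610).

Shape 5 is a closed polygon drawn with `<path>`. Its stroke #0000ff means engrave at S339, F2818. After flipping Y the toolpath is (135.699,113.545) → (130.378,15.183) → (88.825,12.788) → (8.709,49.438) → (135.699,113.545), returning to the start.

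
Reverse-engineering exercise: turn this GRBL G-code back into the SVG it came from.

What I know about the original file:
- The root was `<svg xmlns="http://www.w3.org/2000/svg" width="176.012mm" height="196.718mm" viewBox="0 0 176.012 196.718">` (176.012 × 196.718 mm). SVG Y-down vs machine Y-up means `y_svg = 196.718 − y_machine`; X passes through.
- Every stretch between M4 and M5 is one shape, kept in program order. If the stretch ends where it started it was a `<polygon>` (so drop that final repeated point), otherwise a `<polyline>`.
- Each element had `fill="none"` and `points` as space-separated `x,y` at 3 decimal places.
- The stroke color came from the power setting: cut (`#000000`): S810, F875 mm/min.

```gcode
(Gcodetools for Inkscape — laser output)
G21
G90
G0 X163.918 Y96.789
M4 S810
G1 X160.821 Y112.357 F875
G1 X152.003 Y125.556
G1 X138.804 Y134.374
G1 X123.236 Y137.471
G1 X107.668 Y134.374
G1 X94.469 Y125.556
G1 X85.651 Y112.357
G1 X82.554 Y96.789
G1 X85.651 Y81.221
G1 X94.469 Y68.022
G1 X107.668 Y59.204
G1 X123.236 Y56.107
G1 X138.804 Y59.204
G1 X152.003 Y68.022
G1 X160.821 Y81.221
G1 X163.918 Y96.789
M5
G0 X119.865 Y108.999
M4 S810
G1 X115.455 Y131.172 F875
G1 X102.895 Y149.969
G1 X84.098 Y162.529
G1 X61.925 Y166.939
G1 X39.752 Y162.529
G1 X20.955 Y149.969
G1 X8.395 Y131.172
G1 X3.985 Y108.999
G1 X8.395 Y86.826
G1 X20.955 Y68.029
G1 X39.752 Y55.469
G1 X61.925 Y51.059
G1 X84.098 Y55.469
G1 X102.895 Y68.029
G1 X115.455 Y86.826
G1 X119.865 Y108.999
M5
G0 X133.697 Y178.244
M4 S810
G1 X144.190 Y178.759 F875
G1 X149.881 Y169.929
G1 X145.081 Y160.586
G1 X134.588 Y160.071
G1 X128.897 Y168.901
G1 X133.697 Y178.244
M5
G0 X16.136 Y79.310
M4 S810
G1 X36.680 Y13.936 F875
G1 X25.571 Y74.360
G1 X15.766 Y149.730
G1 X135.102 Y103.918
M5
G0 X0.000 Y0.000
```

<svg xmlns="http://www.w3.org/2000/svg" width="176.012mm" height="196.718mm" viewBox="0 0 176.012 196.718">
  <polygon points="163.918,99.929 160.821,84.361 152.003,71.162 138.804,62.344 123.236,59.247 107.668,62.344 94.469,71.162 85.651,84.361 82.554,99.929 85.651,115.497 94.469,128.696 107.668,137.514 123.236,140.611 138.804,137.514 152.003,128.696 160.821,115.497" fill="none" stroke="#000000"/>
  <polygon points="119.865,87.719 115.455,65.546 102.895,46.749 84.098,34.189 61.925,29.779 39.752,34.189 20.955,46.749 8.395,65.546 3.985,87.719 8.395,109.892 20.955,128.689 39.752,141.249 61.925,145.659 84.098,141.249 102.895,128.689 115.455,109.892" fill="none" stroke="#000000"/>
  <polygon points="133.697,18.474 144.190,17.959 149.881,26.789 145.081,36.132 134.588,36.647 128.897,27.817" fill="none" stroke="#000000"/>
  <polyline points="16.136,117.408 36.680,182.782 25.571,122.358 15.766,46.988 135.102,92.800" fill="none" stroke="#000000"/>
</svg>

Machine Y-up, SVG Y-down with viewBox height 196.718, so y_svg = 196.718 − y_machine; X carries over. Every run uses S810, so all elements get stroke `#000000` (cut).

Run 1: The run returns to its start, so emit a `<polygon>` with points (Y-flipped): 163.918,99.929 160.821,84.361 152.003,71.162 138.804,62.344 123.236,59.247 107.668,62.344 94.469,71.162 85.651,84.361 82.554,99.929 85.651,115.497 94.469,128.696 107.668,137.514 123.236,140.611 138.804,137.514 152.003,128.696 160.821,115.497.

Run 2: The run returns to its start, so emit a `<polygon>` with points (Y-flipped): 119.865,87.719 115.455,65.546 102.895,46.749 84.098,34.189 61.925,29.779 39.752,34.189 20.955,46.749 8.395,65.546 3.985,87.719 8.395,109.892 20.955,128.689 39.752,141.249 61.925,145.659 84.098,141.249 102.895,128.689 115.455,109.892.

Run 3: The run returns to its start, so emit a `<polygon>` with points (Y-flipped): 133.697,18.474 144.190,17.959 149.881,26.789 145.081,36.132 134.588,36.647 128.897,27.817.

Run 4: The run is open, so emit a `<polyline>` with points (Y-flipped): 16.136,117.408 36.680,182.782 25.571,122.358 15.766,46.988 135.102,92.800.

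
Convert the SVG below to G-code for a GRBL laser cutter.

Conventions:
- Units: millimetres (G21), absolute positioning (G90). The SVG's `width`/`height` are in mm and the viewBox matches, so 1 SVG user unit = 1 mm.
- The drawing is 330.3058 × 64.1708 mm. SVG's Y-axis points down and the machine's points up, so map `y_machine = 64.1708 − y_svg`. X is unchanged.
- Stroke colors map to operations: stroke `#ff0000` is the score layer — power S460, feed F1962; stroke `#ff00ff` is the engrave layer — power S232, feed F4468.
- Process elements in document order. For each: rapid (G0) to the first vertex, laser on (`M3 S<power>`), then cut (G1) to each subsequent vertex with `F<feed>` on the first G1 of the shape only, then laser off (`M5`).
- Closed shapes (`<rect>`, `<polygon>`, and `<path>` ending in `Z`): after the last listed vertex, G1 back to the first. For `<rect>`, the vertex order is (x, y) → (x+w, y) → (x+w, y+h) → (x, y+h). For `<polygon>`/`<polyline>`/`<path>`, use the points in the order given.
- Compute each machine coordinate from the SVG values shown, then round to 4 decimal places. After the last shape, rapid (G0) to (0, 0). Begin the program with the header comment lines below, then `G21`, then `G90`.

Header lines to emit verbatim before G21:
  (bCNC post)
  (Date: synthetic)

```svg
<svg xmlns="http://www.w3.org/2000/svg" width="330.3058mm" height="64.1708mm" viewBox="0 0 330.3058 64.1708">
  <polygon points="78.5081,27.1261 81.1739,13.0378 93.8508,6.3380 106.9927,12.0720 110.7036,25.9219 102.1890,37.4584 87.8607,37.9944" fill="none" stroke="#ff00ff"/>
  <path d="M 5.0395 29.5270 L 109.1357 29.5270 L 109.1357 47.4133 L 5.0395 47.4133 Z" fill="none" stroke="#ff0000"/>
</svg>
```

(bCNC post)
(Date: synthetic)
G21
G90
G0 X78.5081 Y37.0447
M3 S232
G1 X81.1739 Y51.1330 F4468
G1 X93.8508 Y57.8328
G1 X106.9927 Y52.0988
G1 X110.7036 Y38.2489
G1 X102.1890 Y26.7124
G1 X87.8607 Y26.1764
G1 X78.5081 Y37.0447
M5
G0 X5.0395 Y34.6438
M3 S460
G1 X109.1357 Y34.6438 F1962
G1 X109.1357 Y16.7575
G1 X5.0395 Y16.7575
G1 X5.0395 Y34.6438
M5
G0 X0.0000 Y0.0000

viewBox `0 0 330.3058 64.1708` with mm width/height → 1 unit = 1 mm. Flip: y_m = 64.1708 − y_svg.

**Shape 1** — `<polygon>` regular polygon, stroke `#ff00ff` → engrave (S232, F4468). Machine vertices: (78.5081,37.0447) → (81.1739,51.1330) → (93.8508,57.8328) → (106.9927,52.0988) → (110.7036,38.2489) → (102.1890,26.7124) → (87.8607,26.1764) → (78.5081,37.0447). Closed: final G1 returns to the first vertex.

**Shape 2** — `<path>` rectangle, stroke `#ff0000` → score (S460, F1962). Machine vertices: (5.0395,34.6438) → (109.1357,34.6438) → (109.1357,16.7575) → (5.0395,16.7575) → (5.0395,34.6438). Closed: final G1 returns to the first vertex.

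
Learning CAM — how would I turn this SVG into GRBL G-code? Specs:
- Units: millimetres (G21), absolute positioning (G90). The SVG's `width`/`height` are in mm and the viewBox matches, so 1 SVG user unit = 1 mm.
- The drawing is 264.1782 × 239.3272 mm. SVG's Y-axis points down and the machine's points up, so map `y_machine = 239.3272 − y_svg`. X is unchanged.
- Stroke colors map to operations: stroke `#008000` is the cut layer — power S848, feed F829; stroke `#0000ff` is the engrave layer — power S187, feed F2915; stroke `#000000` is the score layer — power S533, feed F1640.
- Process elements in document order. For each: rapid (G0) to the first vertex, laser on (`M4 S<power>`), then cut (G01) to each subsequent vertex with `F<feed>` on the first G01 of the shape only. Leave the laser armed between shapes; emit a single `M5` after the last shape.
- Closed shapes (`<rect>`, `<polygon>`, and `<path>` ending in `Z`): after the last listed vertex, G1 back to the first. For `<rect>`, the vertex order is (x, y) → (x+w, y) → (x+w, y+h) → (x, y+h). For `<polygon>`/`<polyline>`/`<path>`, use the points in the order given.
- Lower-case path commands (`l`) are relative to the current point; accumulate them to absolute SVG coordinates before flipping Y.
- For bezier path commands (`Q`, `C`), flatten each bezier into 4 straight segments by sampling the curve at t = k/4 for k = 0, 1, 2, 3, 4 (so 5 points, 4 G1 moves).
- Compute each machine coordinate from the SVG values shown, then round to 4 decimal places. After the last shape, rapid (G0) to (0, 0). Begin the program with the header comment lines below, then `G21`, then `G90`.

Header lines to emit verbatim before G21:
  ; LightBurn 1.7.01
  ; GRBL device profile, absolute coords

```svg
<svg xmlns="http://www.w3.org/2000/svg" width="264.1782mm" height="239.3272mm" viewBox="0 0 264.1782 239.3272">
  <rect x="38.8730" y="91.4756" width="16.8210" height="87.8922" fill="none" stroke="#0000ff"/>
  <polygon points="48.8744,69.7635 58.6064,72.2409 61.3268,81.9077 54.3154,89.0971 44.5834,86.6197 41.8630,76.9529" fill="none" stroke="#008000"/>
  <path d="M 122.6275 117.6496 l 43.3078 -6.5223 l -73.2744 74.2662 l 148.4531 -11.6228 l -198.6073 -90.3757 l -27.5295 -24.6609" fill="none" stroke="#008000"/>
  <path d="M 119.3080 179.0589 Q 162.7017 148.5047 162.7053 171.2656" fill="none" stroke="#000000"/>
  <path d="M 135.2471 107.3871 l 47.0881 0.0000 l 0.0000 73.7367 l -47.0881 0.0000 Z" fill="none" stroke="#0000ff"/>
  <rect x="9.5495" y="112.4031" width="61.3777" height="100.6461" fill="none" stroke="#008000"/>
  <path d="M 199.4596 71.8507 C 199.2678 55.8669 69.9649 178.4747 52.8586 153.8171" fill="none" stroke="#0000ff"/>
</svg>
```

1 u = 1 mm; y_m = 239.3272 − y.

[1] `<rect>` rectangle, #0000ff→engrave S187 F2915: (38.8730,147.8516) → (55.6940,147.8516) → (55.6940,59.9594) → (38.8730,59.9594) → (38.8730,147.8516) (closed)

[2] `<polygon>` regular polygon, #008000→cut S848 F829: (48.8744,169.5637) → (58.6064,167.0863) → (61.3268,157.4195) → (54.3154,150.2301) → (44.5834,152.7075) → (41.8630,162.3743) → (48.8744,169.5637) (closed)

[3] `<path>` open polyline, #008000→cut S848 F829: (122.6275,121.6776) → (165.9353,128.1999) → (92.6609,53.9337) → (241.1140,65.5565) → (42.5067,155.9322) → (14.9772,180.5931)

[4] `<path>` quadratic bezier, #000000→score S533 F1640: (119.3080,60.2683) → (138.2930,72.2132) → (151.8542,77.4937) → (159.9916,76.1099) → (162.7053,68.0616)

[5] `<path>` rectangle, #0000ff→engrave S187 F2915: (135.2471,131.9401) → (182.3352,131.9401) → (182.3352,58.2034) → (135.2471,58.2034) → (135.2471,131.9401) (closed)

[6] `<rect>` rectangle, #008000→cut S848 F829: (9.5495,126.9241) → (70.9272,126.9241) → (70.9272,26.2780) → (9.5495,26.2780) → (9.5495,126.9241) (closed)

[7] `<path>` cubic bezier, #0000ff→engrave S187 F2915: (199.4596,167.4765) → (178.8779,157.9449) → (132.5020,123.2406) → (82.9548,90.1626) → (52.8586,85.5101)

; LightBurn 1.7.01
; GRBL device profile, absolute coords
G21
G90
G0 X38.8730 Y147.8516
M4 S187
G01 X55.6940 Y147.8516 F2915
G01 X55.6940 Y59.9594
G01 X38.8730 Y59.9594
G01 X38.8730 Y147.8516
G0 X48.8744 Y169.5637
M4 S848
G01 X58.6064 Y167.0863 F829
G01 X61.3268 Y157.4195
G01 X54.3154 Y150.2301
G01 X44.5834 Y152.7075
G01 X41.8630 Y162.3743
G01 X48.8744 Y169.5637
G0 X122.6275 Y121.6776
M4 S848
G01 X165.9353 Y128.1999 F829
G01 X92.6609 Y53.9337
G01 X241.1140 Y65.5565
G01 X42.5067 Y155.9322
G01 X14.9772 Y180.5931
G0 X119.3080 Y60.2683
M4 S533
G01 X138.2930 Y72.2132 F1640
G01 X151.8542 Y77.4937
G01 X159.9916 Y76.1099
G01 X162.7053 Y68.0616
G0 X135.2471 Y131.9401
M4 S187
G01 X182.3352 Y131.9401 F2915
G01 X182.3352 Y58.2034
G01 X135.2471 Y58.2034
G01 X135.2471 Y131.9401
G0 X9.5495 Y126.9241
M4 S848
G01 X70.9272 Y126.9241 F829
G01 X70.9272 Y26.2780
G01 X9.5495 Y26.2780
G01 X9.5495 Y126.9241
G0 X199.4596 Y167.4765
M4 S187
G01 X178.8779 Y157.9449 F2915
G01 X132.5020 Y123.2406
G01 X82.9548 Y90.1626
G01 X52.8586 Y85.5101
M5
G0 X0.0000 Y0.0000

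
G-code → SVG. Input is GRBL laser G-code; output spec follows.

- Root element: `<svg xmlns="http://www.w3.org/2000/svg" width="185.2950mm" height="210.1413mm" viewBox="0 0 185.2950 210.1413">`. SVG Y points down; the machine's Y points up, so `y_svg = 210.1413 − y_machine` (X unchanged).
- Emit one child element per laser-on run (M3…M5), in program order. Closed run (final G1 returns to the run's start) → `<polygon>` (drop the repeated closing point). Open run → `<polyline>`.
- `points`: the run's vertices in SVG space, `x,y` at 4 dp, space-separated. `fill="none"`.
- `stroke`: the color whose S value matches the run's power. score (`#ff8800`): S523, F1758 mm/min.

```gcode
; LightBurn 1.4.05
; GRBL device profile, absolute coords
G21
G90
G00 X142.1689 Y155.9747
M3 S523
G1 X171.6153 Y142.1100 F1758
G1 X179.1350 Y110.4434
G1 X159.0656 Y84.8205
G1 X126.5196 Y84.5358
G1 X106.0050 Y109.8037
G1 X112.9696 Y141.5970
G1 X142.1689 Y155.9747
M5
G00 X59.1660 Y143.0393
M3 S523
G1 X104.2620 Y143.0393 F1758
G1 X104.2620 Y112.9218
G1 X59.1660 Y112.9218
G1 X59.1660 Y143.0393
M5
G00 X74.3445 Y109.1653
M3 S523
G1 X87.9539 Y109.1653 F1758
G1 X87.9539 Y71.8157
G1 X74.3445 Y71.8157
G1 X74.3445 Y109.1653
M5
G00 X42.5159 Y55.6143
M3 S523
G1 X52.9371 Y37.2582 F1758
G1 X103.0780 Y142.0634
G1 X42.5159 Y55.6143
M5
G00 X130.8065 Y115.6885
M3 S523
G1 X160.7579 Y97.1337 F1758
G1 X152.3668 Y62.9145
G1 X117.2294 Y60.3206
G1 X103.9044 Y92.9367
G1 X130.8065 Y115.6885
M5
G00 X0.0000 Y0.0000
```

<svg xmlns="http://www.w3.org/2000/svg" width="185.2950mm" height="210.1413mm" viewBox="0 0 185.2950 210.1413">
  <polygon points="142.1689,54.1666 171.6153,68.0313 179.1350,99.6979 159.0656,125.3208 126.5196,125.6055 106.0050,100.3376 112.9696,68.5443" fill="none" stroke="#ff8800"/>
  <polygon points="59.1660,67.1020 104.2620,67.1020 104.2620,97.2195 59.1660,97.2195" fill="none" stroke="#ff8800"/>
  <polygon points="74.3445,100.9760 87.9539,100.9760 87.9539,138.3256 74.3445,138.3256" fill="none" stroke="#ff8800"/>
  <polygon points="42.5159,154.5270 52.9371,172.8831 103.0780,68.0779" fill="none" stroke="#ff8800"/>
  <polygon points="130.8065,94.4528 160.7579,113.0076 152.3668,147.2268 117.2294,149.8207 103.9044,117.2046" fill="none" stroke="#ff8800"/>
</svg>

y_svg = 210.1413 − y_m. Every run uses S523, so all elements get stroke `#ff8800` (score).

[1] closed run; points: 142.1689,54.1666 171.6153,68.0313 179.1350,99.6979 159.0656,125.3208 126.5196,125.6055 106.0050,100.3376 112.9696,68.5443

[2] closed run; points: 59.1660,67.1020 104.2620,67.1020 104.2620,97.2195 59.1660,97.2195

[3] closed run; points: 74.3445,100.9760 87.9539,100.9760 87.9539,138.3256 74.3445,138.3256

[4] closed run; points: 42.5159,154.5270 52.9371,172.8831 103.0780,68.0779

[5] closed run; points: 130.8065,94.4528 160.7579,113.0076 152.3668,147.2268 117.2294,149.8207 103.9044,117.2046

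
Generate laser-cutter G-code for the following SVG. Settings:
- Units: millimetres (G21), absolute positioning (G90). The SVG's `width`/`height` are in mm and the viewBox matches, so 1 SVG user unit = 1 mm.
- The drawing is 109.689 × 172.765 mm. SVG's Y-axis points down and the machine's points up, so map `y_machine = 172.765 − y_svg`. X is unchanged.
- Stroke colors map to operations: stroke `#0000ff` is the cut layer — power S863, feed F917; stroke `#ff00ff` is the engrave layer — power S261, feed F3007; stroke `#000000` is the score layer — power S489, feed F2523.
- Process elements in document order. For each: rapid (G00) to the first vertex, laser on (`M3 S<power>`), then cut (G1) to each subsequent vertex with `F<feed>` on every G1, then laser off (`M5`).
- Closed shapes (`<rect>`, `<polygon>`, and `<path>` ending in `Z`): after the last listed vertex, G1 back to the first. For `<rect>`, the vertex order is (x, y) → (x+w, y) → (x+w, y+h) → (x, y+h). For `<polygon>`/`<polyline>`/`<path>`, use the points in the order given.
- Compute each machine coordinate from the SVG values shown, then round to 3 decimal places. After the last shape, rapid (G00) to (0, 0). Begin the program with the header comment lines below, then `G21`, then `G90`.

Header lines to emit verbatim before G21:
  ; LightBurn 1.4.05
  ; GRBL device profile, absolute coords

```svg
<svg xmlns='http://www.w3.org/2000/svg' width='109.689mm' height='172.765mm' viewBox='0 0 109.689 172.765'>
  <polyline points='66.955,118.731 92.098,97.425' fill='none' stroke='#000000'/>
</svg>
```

; LightBurn 1.4.05
; GRBL device profile, absolute coords
G21
G90
G00 X66.955 Y54.034
M3 S489
G1 X92.098 Y75.340 F2523
M5
G00 X0.000 Y0.000

1 u = 1 mm; y_m = 172.765 − y.

[1] `<polyline>` line segment, #000000→score S489 F2523: (66.955,54.034) → (92.098,75.340)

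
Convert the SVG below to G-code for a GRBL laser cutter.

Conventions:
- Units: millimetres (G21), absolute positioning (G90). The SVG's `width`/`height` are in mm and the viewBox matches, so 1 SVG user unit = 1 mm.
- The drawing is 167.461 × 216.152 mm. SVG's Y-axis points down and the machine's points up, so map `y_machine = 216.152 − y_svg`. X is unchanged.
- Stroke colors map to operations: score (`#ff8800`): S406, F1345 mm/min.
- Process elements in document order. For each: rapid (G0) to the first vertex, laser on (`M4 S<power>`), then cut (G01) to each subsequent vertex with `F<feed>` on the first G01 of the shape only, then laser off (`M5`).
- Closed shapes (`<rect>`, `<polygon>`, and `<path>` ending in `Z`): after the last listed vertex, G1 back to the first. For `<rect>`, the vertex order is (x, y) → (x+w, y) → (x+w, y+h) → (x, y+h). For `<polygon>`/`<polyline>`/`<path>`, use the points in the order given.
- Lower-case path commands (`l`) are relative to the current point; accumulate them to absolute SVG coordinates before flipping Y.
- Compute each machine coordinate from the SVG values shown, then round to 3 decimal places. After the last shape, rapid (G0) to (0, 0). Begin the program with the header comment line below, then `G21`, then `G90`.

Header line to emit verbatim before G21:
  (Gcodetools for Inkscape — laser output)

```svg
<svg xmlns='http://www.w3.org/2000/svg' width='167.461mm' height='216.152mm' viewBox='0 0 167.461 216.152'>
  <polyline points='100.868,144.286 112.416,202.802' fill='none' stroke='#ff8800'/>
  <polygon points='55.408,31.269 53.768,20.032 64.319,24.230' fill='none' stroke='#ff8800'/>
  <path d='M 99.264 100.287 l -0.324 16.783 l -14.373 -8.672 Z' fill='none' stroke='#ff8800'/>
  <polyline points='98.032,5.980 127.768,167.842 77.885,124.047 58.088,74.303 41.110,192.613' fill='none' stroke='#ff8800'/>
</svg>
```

(Gcodetools for Inkscape — laser output)
G21
G90
G0 X100.868 Y71.866
M4 S406
G01 X112.416 Y13.350 F1345
M5
G0 X55.408 Y184.883
M4 S406
G01 X53.768 Y196.120 F1345
G01 X64.319 Y191.922
G01 X55.408 Y184.883
M5
G0 X99.264 Y115.865
M4 S406
G01 X98.940 Y99.082 F1345
G01 X84.567 Y107.754
G01 X99.264 Y115.865
M5
G0 X98.032 Y210.172
M4 S406
G01 X127.768 Y48.310 F1345
G01 X77.885 Y92.105
G01 X58.088 Y141.849
G01 X41.110 Y23.539
M5
G0 X0.000 Y0.000

Since the viewBox matches the mm dimensions, user units are millimetres directly. The only transform is the Y-flip y_m = 216.152 − y_svg.

Shape 1 is a line segment drawn with `<polyline>`. Its stroke #ff8800 means score at S406, F1345. After flipping Y the toolpath is (100.868,71.866) → (112.416,13.350).

Shape 2 is a regular polygon drawn with `<polygon>`. Its stroke #ff8800 means score at S406, F1345. After flipping Y the toolpath is (55.408,184.883) → (53.768,196.120) → (64.319,191.922) → (55.408,184.883), returning to the start.

Shape 3 is a regular polygon drawn with `<path>`. Its stroke #ff8800 means score at S406, F1345. After flipping Y the toolpath is (99.264,115.865) → (98.940,99.082) → (84.567,107.754) → (99.264,115.865), returning to the start.

Shape 4 is a open polyline drawn with `<polyline>`. Its stroke #ff8800 means score at S406, F1345. After flipping Y the toolpath is (98.032,210.172) → (127.768,48.310) → (77.885,92.105) → (58.088,141.849) → (41.110,23.539).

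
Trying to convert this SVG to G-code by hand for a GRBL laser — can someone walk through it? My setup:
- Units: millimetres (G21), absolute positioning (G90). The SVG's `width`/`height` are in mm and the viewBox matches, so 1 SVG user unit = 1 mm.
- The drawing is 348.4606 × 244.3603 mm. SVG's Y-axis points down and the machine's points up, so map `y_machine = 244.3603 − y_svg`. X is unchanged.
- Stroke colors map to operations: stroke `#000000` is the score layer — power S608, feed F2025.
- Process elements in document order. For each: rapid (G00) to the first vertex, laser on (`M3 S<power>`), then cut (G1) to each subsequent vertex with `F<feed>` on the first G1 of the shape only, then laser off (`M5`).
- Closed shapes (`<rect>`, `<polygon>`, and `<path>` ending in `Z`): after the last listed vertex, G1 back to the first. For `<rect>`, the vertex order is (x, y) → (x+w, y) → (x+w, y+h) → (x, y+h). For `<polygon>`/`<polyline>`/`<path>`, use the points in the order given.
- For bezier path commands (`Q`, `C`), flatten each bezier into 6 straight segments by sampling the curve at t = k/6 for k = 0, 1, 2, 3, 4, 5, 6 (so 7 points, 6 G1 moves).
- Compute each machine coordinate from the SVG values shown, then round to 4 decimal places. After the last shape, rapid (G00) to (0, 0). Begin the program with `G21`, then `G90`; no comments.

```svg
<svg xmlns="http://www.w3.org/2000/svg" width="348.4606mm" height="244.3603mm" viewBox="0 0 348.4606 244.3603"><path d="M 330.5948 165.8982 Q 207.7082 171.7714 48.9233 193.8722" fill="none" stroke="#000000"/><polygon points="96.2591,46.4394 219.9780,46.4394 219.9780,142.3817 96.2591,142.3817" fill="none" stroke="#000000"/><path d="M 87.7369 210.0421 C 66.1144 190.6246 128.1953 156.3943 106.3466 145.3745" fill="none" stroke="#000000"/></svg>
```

1 u = 1 mm; y_m = 244.3603 − y.

[1] `<path>` quadratic bezier, #000000→score S608 F2025: (330.5948,78.4621) → (288.6354,76.0536) → (244.6817,72.7436) → (198.7336,68.5320) → (150.7912,63.4189) → (100.8544,57.4043) → (48.9233,50.4881)

[2] `<polygon>` rectangle, #000000→score S608 F2025: (96.2591,197.9209) → (219.9780,197.9209) → (219.9780,101.9786) → (96.2591,101.9786) → (96.2591,197.9209) (closed)

[3] `<path>` cubic bezier, #000000→score S608 F2025: (87.7369,34.3182) → (83.1249,45.0853) → (87.8069,57.2650) → (97.1266,69.8011) → (106.4274,81.6374) → (111.0529,91.7177) → (106.3466,98.9858)

G21
G90
G00 X330.5948 Y78.4621
M3 S608
G1 X288.6354 Y76.0536 F2025
G1 X244.6817 Y72.7436
G1 X198.7336 Y68.5320
G1 X150.7912 Y63.4189
G1 X100.8544 Y57.4043
G1 X48.9233 Y50.4881
M5
G00 X96.2591 Y197.9209
M3 S608
G1 X219.9780 Y197.9209 F2025
G1 X219.9780 Y101.9786
G1 X96.2591 Y101.9786
G1 X96.2591 Y197.9209
M5
G00 X87.7369 Y34.3182
M3 S608
G1 X83.1249 Y45.0853 F2025
G1 X87.8069 Y57.2650
G1 X97.1266 Y69.8011
G1 X106.4274 Y81.6374
G1 X111.0529 Y91.7177
G1 X106.3466 Y98.9858
M5
G00 X0.0000 Y0.0000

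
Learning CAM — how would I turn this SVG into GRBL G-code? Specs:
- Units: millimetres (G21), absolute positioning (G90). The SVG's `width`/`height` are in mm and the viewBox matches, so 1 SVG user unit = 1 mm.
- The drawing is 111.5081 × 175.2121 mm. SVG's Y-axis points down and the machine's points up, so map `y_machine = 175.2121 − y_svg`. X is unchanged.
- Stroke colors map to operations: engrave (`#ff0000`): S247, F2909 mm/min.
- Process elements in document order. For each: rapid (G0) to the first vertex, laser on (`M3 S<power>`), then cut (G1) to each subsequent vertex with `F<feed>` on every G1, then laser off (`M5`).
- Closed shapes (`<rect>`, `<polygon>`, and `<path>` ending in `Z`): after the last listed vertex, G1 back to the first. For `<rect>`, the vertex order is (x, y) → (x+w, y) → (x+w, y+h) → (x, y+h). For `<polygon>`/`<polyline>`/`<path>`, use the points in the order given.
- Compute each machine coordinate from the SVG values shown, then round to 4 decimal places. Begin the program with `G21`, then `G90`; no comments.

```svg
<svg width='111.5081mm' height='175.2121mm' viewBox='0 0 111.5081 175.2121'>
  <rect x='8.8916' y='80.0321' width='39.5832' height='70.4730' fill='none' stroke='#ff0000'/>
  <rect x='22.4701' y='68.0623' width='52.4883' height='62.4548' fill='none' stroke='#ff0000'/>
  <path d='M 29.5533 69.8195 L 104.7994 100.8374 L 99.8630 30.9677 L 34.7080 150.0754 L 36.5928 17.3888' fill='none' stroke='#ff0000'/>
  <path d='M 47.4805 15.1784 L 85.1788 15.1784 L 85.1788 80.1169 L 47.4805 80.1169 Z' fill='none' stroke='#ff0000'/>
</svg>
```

1 u = 1 mm; y_m = 175.2121 − y.

[1] `<rect>` rectangle, #ff0000→engrave S247 F2909: (8.8916,95.1800) → (48.4748,95.1800) → (48.4748,24.7070) → (8.8916,24.7070) → (8.8916,95.1800) (closed)

[2] `<rect>` rectangle, #ff0000→engrave S247 F2909: (22.4701,107.1498) → (74.9584,107.1498) → (74.9584,44.6950) → (22.4701,44.6950) → (22.4701,107.1498) (closed)

[3] `<path>` open polyline, #ff0000→engrave S247 F2909: (29.5533,105.3926) → (104.7994,74.3747) → (99.8630,144.2444) → (34.7080,25.1367) → (36.5928,157.8233)

[4] `<path>` rectangle, #ff0000→engrave S247 F2909: (47.4805,160.0337) → (85.1788,160.0337) → (85.1788,95.0952) → (47.4805,95.0952) → (47.4805,160.0337) (closed)

G21
G90
G0 X8.8916 Y95.1800
M3 S247
G1 X48.4748 Y95.1800 F2909
G1 X48.4748 Y24.7070 F2909
G1 X8.8916 Y24.7070 F2909
G1 X8.8916 Y95.1800 F2909
M5
G0 X22.4701 Y107.1498
M3 S247
G1 X74.9584 Y107.1498 F2909
G1 X74.9584 Y44.6950 F2909
G1 X22.4701 Y44.6950 F2909
G1 X22.4701 Y107.1498 F2909
M5
G0 X29.5533 Y105.3926
M3 S247
G1 X104.7994 Y74.3747 F2909
G1 X99.8630 Y144.2444 F2909
G1 X34.7080 Y25.1367 F2909
G1 X36.5928 Y157.8233 F2909
M5
G0 X47.4805 Y160.0337
M3 S247
G1 X85.1788 Y160.0337 F2909
G1 X85.1788 Y95.0952 F2909
G1 X47.4805 Y95.0952 F2909
G1 X47.4805 Y160.0337 F2909
M5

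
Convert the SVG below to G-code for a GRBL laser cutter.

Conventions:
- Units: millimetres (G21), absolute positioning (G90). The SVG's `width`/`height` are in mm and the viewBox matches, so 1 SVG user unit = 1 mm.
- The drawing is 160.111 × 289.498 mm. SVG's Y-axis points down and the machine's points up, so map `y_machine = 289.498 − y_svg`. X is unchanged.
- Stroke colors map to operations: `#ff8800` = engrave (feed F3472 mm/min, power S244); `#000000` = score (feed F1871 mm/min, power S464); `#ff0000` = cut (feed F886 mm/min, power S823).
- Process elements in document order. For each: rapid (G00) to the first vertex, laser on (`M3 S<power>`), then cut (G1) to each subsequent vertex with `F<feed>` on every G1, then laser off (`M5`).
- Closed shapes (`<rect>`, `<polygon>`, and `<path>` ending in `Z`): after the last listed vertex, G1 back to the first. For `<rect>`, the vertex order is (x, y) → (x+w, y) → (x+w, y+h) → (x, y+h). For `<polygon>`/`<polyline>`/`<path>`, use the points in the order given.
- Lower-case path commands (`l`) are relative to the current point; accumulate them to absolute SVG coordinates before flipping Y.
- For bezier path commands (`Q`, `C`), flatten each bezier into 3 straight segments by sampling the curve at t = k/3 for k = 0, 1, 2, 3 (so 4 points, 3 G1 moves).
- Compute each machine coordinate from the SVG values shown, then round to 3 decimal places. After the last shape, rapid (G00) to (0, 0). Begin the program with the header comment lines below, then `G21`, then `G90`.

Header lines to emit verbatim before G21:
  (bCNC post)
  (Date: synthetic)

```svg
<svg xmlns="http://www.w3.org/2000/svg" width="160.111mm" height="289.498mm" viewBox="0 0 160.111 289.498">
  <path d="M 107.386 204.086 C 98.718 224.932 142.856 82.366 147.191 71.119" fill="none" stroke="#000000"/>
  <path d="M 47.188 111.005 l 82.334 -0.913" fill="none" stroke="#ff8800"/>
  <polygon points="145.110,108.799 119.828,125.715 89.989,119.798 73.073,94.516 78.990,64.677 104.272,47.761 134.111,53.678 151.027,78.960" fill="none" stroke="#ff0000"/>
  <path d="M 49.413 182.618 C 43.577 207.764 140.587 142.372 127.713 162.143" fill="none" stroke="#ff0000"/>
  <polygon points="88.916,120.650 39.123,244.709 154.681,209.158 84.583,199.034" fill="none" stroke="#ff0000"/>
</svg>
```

(bCNC post)
(Date: synthetic)
G21
G90
G00 X107.386 Y85.412
M3 S464
G1 X112.890 Y108.121 F1871
G1 X133.018 Y174.275 F1871
G1 X147.191 Y218.379 F1871
M5
G00 X47.188 Y178.493
M3 S244
G1 X129.522 Y179.406 F3472
M5
G00 X145.110 Y180.699
M3 S823
G1 X119.828 Y163.783 F886
G1 X89.989 Y169.700 F886
G1 X73.073 Y194.982 F886
G1 X78.990 Y224.821 F886
G1 X104.272 Y241.737 F886
G1 X134.111 Y235.820 F886
G1 X151.027 Y210.538 F886
G1 X145.110 Y180.699 F886
M5
G00 X49.413 Y106.880
M3 S823
G1 X69.980 Y105.406 F886
G1 X111.838 Y125.246 F886
G1 X127.713 Y127.355 F886
M5
G00 X88.916 Y168.848
M3 S823
G1 X39.123 Y44.789 F886
G1 X154.681 Y80.340 F886
G1 X84.583 Y90.464 F886
G1 X88.916 Y168.848 F886
M5
G00 X0.000 Y0.000

1 u = 1 mm; y_m = 289.498 − y.

[1] `<path>` cubic bezier, #000000→score S464 F1871: (107.386,85.412) → (112.890,108.121) → (133.018,174.275) → (147.191,218.379)

[2] `<path>` line segment, #ff8800→engrave S244 F3472: (47.188,178.493) → (129.522,179.406)

[3] `<polygon>` regular polygon, #ff0000→cut S823 F886: (145.110,180.699) → (119.828,163.783) → (89.989,169.700) → (73.073,194.982) → (78.990,224.821) → (104.272,241.737) → (134.111,235.820) → (151.027,210.538) → (145.110,180.699) (closed)

[4] `<path>` cubic bezier, #ff0000→cut S823 F886: (49.413,106.880) → (69.980,105.406) → (111.838,125.246) → (127.713,127.355)

[5] `<polygon>` closed polygon, #ff0000→cut S823 F886: (88.916,168.848) → (39.123,44.789) → (154.681,80.340) → (84.583,90.464) → (88.916,168.848) (closed)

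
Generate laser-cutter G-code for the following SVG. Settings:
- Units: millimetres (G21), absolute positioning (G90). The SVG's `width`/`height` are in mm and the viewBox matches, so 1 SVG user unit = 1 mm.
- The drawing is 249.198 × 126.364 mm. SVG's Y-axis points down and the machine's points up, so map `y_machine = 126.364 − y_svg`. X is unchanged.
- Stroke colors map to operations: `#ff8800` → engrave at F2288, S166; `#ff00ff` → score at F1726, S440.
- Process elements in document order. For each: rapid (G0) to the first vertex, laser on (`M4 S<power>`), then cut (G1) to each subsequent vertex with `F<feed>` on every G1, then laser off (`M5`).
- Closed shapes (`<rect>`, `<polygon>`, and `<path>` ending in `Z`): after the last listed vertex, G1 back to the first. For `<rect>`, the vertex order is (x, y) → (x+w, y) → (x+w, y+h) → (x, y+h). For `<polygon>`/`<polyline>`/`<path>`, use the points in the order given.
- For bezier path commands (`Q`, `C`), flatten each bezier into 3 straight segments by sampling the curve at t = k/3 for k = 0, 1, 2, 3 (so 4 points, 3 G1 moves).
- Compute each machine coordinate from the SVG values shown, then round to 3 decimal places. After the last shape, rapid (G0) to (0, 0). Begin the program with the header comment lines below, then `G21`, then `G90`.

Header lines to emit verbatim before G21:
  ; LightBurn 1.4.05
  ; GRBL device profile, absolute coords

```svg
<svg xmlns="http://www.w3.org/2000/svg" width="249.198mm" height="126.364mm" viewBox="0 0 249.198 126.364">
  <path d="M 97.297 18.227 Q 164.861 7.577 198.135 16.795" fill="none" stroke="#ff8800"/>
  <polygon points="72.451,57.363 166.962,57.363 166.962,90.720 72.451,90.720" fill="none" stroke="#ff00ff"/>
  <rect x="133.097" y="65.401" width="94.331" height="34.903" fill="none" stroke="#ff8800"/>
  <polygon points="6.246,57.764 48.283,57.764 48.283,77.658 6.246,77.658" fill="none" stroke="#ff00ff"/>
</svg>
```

Since the viewBox matches the mm dimensions, user units are millimetres directly. The only transform is the Y-flip y_m = 126.364 − y_svg.

Shape 1 is a quadratic bezier drawn with `<path>`. Its stroke #ff8800 means engrave at S166, F2288. After flipping Y the toolpath is (97.297,108.137) → (138.530,113.029) → (172.142,113.507) → (198.135,109.569).

Shape 2 is a rectangle drawn with `<polygon>`. Its stroke #ff00ff means score at S440, F1726. After flipping Y the toolpath is (72.451,69.001) → (166.962,69.001) → (166.962,35.644) → (72.451,35.644) → (72.451,69.001), returning to the start.

Shape 3 is a rectangle drawn with `<rect>`. Its stroke #ff8800 means engrave at S166, F2288. After flipping Y the toolpath is (133.097,60.963) → (227.428,60.963) → (227.428,26.060) → (133.097,26.060) → (133.097,60.963), returning to the start.

Shape 4 is a rectangle drawn with `<polygon>`. Its stroke #ff00ff means score at S440, F1726. After flipping Y the toolpath is (6.246,68.600) → (48.283,68.600) → (48.283,48.706) → (6.246,48.706) → (6.246,68.600), returning to the start.

; LightBurn 1.4.05
; GRBL device profile, absolute coords
G21
G90
G0 X97.297 Y108.137
M4 S166
G1 X138.530 Y113.029 F2288
G1 X172.142 Y113.507 F2288
G1 X198.135 Y109.569 F2288
M5
G0 X72.451 Y69.001
M4 S440
G1 X166.962 Y69.001 F1726
G1 X166.962 Y35.644 F1726
G1 X72.451 Y35.644 F1726
G1 X72.451 Y69.001 F1726
M5
G0 X133.097 Y60.963
M4 S166
G1 X227.428 Y60.963 F2288
G1 X227.428 Y26.060 F2288
G1 X133.097 Y26.060 F2288
G1 X133.097 Y60.963 F2288
M5
G0 X6.246 Y68.600
M4 S440
G1 X48.283 Y68.600 F1726
G1 X48.283 Y48.706 F1726
G1 X6.246 Y48.706 F1726
G1 X6.246 Y68.600 F1726
M5
G0 X0.000 Y0.000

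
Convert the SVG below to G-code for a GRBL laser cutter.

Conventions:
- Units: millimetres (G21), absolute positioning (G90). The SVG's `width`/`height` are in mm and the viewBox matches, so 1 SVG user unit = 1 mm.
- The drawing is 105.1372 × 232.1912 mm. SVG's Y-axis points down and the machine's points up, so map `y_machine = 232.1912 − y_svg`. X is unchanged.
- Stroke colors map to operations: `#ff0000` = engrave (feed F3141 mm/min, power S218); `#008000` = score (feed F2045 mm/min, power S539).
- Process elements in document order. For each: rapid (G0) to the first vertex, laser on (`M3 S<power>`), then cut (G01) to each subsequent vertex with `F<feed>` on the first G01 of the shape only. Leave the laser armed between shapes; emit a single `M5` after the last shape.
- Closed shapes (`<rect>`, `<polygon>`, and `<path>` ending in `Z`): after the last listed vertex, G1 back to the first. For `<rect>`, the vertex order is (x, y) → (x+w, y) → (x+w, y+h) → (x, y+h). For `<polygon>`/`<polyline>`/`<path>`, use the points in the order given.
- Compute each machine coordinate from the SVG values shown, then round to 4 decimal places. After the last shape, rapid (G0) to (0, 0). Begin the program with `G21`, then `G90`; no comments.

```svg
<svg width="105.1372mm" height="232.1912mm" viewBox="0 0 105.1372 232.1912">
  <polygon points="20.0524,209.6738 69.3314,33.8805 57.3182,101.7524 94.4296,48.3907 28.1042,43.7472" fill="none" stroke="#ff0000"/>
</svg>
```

1 u = 1 mm; y_m = 232.1912 − y.

[1] `<polygon>` closed polygon, #ff0000→engrave S218 F3141: (20.0524,22.5174) → (69.3314,198.3107) → (57.3182,130.4388) → (94.4296,183.8005) → (28.1042,188.4440) → (20.0524,22.5174) (closed)

G21
G90
G0 X20.0524 Y22.5174
M3 S218
G01 X69.3314 Y198.3107 F3141
G01 X57.3182 Y130.4388
G01 X94.4296 Y183.8005
G01 X28.1042 Y188.4440
G01 X20.0524 Y22.5174
M5
G0 X0.0000 Y0.0000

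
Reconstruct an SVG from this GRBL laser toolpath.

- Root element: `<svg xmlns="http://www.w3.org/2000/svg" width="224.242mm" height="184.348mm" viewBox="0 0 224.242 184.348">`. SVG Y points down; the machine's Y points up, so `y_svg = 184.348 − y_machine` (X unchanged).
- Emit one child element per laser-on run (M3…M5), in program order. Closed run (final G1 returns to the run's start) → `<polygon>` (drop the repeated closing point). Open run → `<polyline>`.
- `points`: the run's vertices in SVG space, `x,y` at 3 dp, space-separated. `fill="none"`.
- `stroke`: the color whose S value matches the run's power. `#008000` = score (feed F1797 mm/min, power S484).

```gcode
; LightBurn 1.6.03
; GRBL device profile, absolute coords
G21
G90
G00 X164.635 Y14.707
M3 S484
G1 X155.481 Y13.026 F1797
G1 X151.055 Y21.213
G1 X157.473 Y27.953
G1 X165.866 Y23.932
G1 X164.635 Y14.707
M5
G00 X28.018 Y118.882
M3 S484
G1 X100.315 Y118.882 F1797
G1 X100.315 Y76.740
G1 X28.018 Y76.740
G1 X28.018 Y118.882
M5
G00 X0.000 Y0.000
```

Each laser-on run becomes one SVG element. Flip Y back into SVG space with y_svg = 184.348 − y_machine. Every run uses S484, so all elements get stroke `#008000` (score).

Run 1: The run returns to its start, so emit a `<polygon>` with points (Y-flipped): 164.635,169.641 155.481,171.322 151.055,163.135 157.473,156.395 165.866,160.416.

Run 2: The run returns to its start, so emit a `<polygon>` with points (Y-flipped): 28.018,65.466 100.315,65.466 100.315,107.608 28.018,107.608.

<svg xmlns="http://www.w3.org/2000/svg" width="224.242mm" height="184.348mm" viewBox="0 0 224.242 184.348">
  <polygon points="164.635,169.641 155.481,171.322 151.055,163.135 157.473,156.395 165.866,160.416" fill="none" stroke="#008000"/>
  <polygon points="28.018,65.466 100.315,65.466 100.315,107.608 28.018,107.608" fill="none" stroke="#008000"/>
</svg>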